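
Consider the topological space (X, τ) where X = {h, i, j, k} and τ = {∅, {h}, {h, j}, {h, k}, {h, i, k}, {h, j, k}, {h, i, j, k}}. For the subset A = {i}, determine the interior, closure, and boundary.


int(A) = ∅, cl(A) = {i}, ∂A = {i}.

Closed sets in (X, τ) are complements of opens:
  closed(X, τ) = {∅, {i}, {j}, {i, j}, {i, k}, {i, j, k}, {h, i, j, k}}.
int(A) = ⋃ {U ∈ τ : U ⊆ A}. Opens contained in A: ∅.
Taking the union of these: int(A) = ∅.
cl(A) = ⋂ {C closed : A ⊆ C}. Closed sets containing A: {i}, {i, j}, {i, k}, {i, j, k}, {h, i, j, k}.
Intersecting these: cl(A) = {i}.
∂A = cl(A) ∖ int(A) = {i} ∖ ∅ = {i}.


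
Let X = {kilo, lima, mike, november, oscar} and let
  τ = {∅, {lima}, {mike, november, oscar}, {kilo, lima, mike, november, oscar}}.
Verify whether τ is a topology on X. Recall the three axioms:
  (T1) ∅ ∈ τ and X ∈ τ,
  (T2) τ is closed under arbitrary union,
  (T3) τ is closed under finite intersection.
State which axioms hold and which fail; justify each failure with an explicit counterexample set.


τ is NOT a topology on X.

Axiom (T1): ∅ ∈ τ? Yes; X ∈ τ? Yes.
Axiom (T2/T3): check pairwise unions and intersections of members of τ.
Counterexample for (T2): {lima} ∪ {mike, november, oscar} = {lima, mike, november, oscar} ∉ τ. Therefore τ is NOT a topology.


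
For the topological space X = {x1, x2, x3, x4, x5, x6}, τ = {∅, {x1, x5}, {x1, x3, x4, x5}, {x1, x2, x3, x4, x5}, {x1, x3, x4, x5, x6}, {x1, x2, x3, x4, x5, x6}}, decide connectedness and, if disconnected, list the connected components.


(X, τ) is connected.

Find clopen sets (U ∈ τ with X ∖ U ∈ τ):
  U = ∅, X ∖ U = {x1, x2, x3, x4, x5, x6} — both open, so U is clopen.
  U = {x1, x2, x3, x4, x5, x6}, X ∖ U = ∅ — both open, so U is clopen.
Only trivial clopens (∅ and X) exist, so (X, τ) is connected.
Compute connected components by grouping points that agree on all clopens:
  component: {x1, x2, x3, x4, x5, x6}


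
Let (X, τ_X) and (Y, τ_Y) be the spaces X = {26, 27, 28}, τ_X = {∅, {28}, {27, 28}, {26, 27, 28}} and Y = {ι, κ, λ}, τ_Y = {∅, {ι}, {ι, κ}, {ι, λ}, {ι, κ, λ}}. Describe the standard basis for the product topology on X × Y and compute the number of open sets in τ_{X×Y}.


Basis B = {∅ × ∅, {28} × {ι}, {27, 28} × {ι}, {28} × {ι, κ}, {28} × {ι, λ}, {26, 27, 28} × {ι}, {28} × {ι, κ, λ}, {27, 28} × {ι, κ}, {27, 28} × {ι, λ}, {26, 27, 28} × {ι, κ}, {26, 27, 28} × {ι, λ}, {27, 28} × {ι, κ, λ}, {26, 27, 28} × {ι, κ, λ}}; |τ_{X×Y}| = 30.

Enumerate products U × V with U ∈ τ_X, V ∈ τ_Y (deduplicated):
  ∅ × ∅ = {} (∅)
  {28} × {ι} = {(28,ι)}
  {27, 28} × {ι} = {(27,ι), (28,ι)}
  {28} × {ι, κ} = {(28,ι), (28,κ)}
  {28} × {ι, λ} = {(28,ι), (28,λ)}
  {26, 27, 28} × {ι} = {(26,ι), (27,ι), (28,ι)}
  {28} × {ι, κ, λ} = {(28,ι), (28,κ), (28,λ)}
  {27, 28} × {ι, κ} = {(27,ι), (27,κ), (28,ι), (28,κ)}
  {27, 28} × {ι, λ} = {(27,ι), (27,λ), (28,ι), (28,λ)}
  {26, 27, 28} × {ι, κ} = {(26,ι), (26,κ), (27,ι), (27,κ), (28,ι), (28,κ)}
  {26, 27, 28} × {ι, λ} = {(26,ι), (26,λ), (27,ι), (27,λ), (28,ι), (28,λ)}
  {27, 28} × {ι, κ, λ} = {(27,ι), (27,κ), (27,λ), (28,ι), (28,κ), (28,λ)}
  {26, 27, 28} × {ι, κ, λ} = {(26,ι), (26,κ), (26,λ), (27,ι), (27,κ), (27,λ), (28,ι), (28,κ), (28,λ)}
These 13 distinct sets form the basis B.
Close under arbitrary unions to get τ_{X×Y}; counting gives |τ_{X×Y}| = 30.


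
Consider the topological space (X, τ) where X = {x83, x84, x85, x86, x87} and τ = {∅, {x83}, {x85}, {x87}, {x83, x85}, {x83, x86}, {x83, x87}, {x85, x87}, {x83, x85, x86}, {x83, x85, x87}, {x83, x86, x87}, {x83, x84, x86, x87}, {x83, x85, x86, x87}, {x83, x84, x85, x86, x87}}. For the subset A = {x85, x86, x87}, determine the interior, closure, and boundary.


int(A) = {x85, x87}, cl(A) = {x84, x85, x86, x87}, ∂A = {x84, x86}.

Closed sets in (X, τ) are complements of opens:
  closed(X, τ) = {∅, {x84}, {x85}, {x84, x85}, {x84, x86}, {x84, x87}, {x83, x84, x86}, {x84, x85, x86}, {x84, x85, x87}, {x84, x86, x87}, {x83, x84, x85, x86}, {x83, x84, x86, x87}, {x84, x85, x86, x87}, {x83, x84, x85, x86, x87}}.
int(A) = ⋃ {U ∈ τ : U ⊆ A}. Opens contained in A: ∅, {x85}, {x87}, {x85, x87}.
Taking the union of these: int(A) = {x85, x87}.
cl(A) = ⋂ {C closed : A ⊆ C}. Closed sets containing A: {x84, x85, x86, x87}, {x83, x84, x85, x86, x87}.
Intersecting these: cl(A) = {x84, x85, x86, x87}.
∂A = cl(A) ∖ int(A) = {x84, x85, x86, x87} ∖ {x85, x87} = {x84, x86}.


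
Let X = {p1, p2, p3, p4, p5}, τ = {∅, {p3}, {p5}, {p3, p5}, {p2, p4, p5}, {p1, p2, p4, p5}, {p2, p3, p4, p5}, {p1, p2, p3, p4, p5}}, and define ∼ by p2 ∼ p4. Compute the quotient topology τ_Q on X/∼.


X/∼ = {[p1], [p2=p4], [p3], [p5]}; |τ_Q| = 8.

Equivalence classes: [p1], [p2=p4], [p3], [p5].
Quotient map π: X → X/∼ sends p1 ↦ [p1], p2 ↦ [p2=p4], p3 ↦ [p3], p4 ↦ [p2=p4], p5 ↦ [p5].
For each subset V ⊆ X/∼, compute π^{-1}(V) ⊆ X and check whether π^{-1}(V) ∈ τ. V is open in τ_Q iff π^{-1}(V) ∈ τ.
  V = {}: π^{-1}(V) = ∅ ∈ τ ✓.
  V = {[p1]}: π^{-1}(V) = {p1} ∉ τ ✗.
  V = {[p2=p4]}: π^{-1}(V) = {p2, p4} ∉ τ ✗.
  V = {[p1], [p2=p4]}: π^{-1}(V) = {p1, p2, p4} ∉ τ ✗.
  V = {[p3]}: π^{-1}(V) = {p3} ∈ τ ✓.
  V = {[p1], [p3]}: π^{-1}(V) = {p1, p3} ∉ τ ✗.
  V = {[p2=p4], [p3]}: π^{-1}(V) = {p2, p3, p4} ∉ τ ✗.
  V = {[p1], [p2=p4], [p3]}: π^{-1}(V) = {p1, p2, p3, p4} ∉ τ ✗.
  V = {[p5]}: π^{-1}(V) = {p5} ∈ τ ✓.
  V = {[p1], [p5]}: π^{-1}(V) = {p1, p5} ∉ τ ✗.
  V = {[p2=p4], [p5]}: π^{-1}(V) = {p2, p4, p5} ∈ τ ✓.
  V = {[p1], [p2=p4], [p5]}: π^{-1}(V) = {p1, p2, p4, p5} ∈ τ ✓.
  V = {[p3], [p5]}: π^{-1}(V) = {p3, p5} ∈ τ ✓.
  V = {[p1], [p3], [p5]}: π^{-1}(V) = {p1, p3, p5} ∉ τ ✗.
  V = {[p2=p4], [p3], [p5]}: π^{-1}(V) = {p2, p3, p4, p5} ∈ τ ✓.
  V = {[p1], [p2=p4], [p3], [p5]}: π^{-1}(V) = {p1, p2, p3, p4, p5} ∈ τ ✓.
Open sets in the quotient: τ_Q = {{}, {[p3]}, {[p5]}, {[p2=p4], [p5]}, {[p1], [p2=p4], [p5]}, {[p3], [p5]}, {[p2=p4], [p3], [p5]}, {[p1], [p2=p4], [p3], [p5]}} (8 elements).


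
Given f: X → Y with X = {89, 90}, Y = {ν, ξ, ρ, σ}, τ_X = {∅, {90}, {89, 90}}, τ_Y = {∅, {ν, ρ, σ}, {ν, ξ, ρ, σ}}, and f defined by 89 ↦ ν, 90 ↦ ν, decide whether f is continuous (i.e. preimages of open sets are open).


f IS continuous.

Compute f^{-1}(U) for each U ∈ τ_Y:
  U = ∅: f^{-1}(U) = ∅ ∈ τ_X ✓.
  U = {ν, ρ, σ}: f^{-1}(U) = {89, 90} ∈ τ_X ✓.
  U = {ν, ξ, ρ, σ}: f^{-1}(U) = {89, 90} ∈ τ_X ✓.
Every preimage lies in τ_X, so f IS continuous.


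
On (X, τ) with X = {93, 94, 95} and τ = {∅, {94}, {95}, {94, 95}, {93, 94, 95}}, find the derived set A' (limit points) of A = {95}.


A' = {93}

For each x ∈ X, list the open sets U ∈ τ with x ∈ U, then check whether U ∩ (A ∖ {x}) ≠ ∅ for every such U.
  x = 93: opens ∋ x are {93, 94, 95}; each meets A ∖ {93}, so x IS a limit point.
  x = 94: open {94} ∋ x has {94} ∩ (A ∖ {94}) = ∅, so x is NOT a limit point.
  x = 95: open {95} ∋ x has {95} ∩ (A ∖ {95}) = ∅, so x is NOT a limit point.
Collecting: A' = {93}.


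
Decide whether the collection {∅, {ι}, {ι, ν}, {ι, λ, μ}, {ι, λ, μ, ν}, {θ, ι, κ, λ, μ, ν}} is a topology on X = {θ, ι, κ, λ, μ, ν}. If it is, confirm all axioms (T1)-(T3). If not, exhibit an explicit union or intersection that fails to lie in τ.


τ IS a topology on X.

Axiom (T1): ∅ ∈ τ? Yes; X ∈ τ? Yes.
Axiom (T2/T3): check pairwise unions and intersections of members of τ.
All pairwise intersections and unions checked — each lies in τ. Therefore τ satisfies (T1), (T2), (T3): it IS a topology on X.


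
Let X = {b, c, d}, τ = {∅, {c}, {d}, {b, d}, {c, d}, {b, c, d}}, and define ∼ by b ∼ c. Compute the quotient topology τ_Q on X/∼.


X/∼ = {[b=c], [d]}; |τ_Q| = 3.

Equivalence classes: [b=c], [d].
Quotient map π: X → X/∼ sends b ↦ [b=c], c ↦ [b=c], d ↦ [d].
For each subset V ⊆ X/∼, compute π^{-1}(V) ⊆ X and check whether π^{-1}(V) ∈ τ. V is open in τ_Q iff π^{-1}(V) ∈ τ.
  V = {}: π^{-1}(V) = ∅ ∈ τ ✓.
  V = {[b=c]}: π^{-1}(V) = {b, c} ∉ τ ✗.
  V = {[d]}: π^{-1}(V) = {d} ∈ τ ✓.
  V = {[b=c], [d]}: π^{-1}(V) = {b, c, d} ∈ τ ✓.
Open sets in the quotient: τ_Q = {{}, {[d]}, {[b=c], [d]}} (3 elements).


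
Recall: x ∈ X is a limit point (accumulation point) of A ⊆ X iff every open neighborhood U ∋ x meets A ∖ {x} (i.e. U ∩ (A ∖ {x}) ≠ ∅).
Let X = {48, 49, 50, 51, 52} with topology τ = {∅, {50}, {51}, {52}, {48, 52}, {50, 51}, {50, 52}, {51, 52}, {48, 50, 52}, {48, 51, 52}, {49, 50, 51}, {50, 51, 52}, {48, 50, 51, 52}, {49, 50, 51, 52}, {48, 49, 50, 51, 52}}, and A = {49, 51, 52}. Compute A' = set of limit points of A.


A' = {48, 49}

For each x ∈ X, list the open sets U ∈ τ with x ∈ U, then check whether U ∩ (A ∖ {x}) ≠ ∅ for every such U.
  x = 48: opens ∋ x are {48, 52}, {48, 50, 52}, {48, 51, 52}, {48, 50, 51, 52}, {48, 49, 50, 51, 52}; each meets A ∖ {48}, so x IS a limit point.
  x = 49: opens ∋ x are {49, 50, 51}, {49, 50, 51, 52}, {48, 49, 50, 51, 52}; each meets A ∖ {49}, so x IS a limit point.
  x = 50: open {50} ∋ x has {50} ∩ (A ∖ {50}) = ∅, so x is NOT a limit point.
  x = 51: open {51} ∋ x has {51} ∩ (A ∖ {51}) = ∅, so x is NOT a limit point.
  x = 52: open {52} ∋ x has {52} ∩ (A ∖ {52}) = ∅, so x is NOT a limit point.
Collecting: A' = {48, 49}.


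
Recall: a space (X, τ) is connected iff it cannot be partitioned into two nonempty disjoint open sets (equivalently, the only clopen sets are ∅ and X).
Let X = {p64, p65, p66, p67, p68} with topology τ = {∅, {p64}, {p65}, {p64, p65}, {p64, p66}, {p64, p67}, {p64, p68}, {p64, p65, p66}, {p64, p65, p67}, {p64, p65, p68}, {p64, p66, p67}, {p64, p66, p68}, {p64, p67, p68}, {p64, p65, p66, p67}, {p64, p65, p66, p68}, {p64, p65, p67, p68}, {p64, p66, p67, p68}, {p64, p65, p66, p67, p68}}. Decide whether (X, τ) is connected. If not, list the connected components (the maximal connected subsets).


(X, τ) is disconnected; components = [{p65}, {p64, p66, p67, p68}].

Find clopen sets (U ∈ τ with X ∖ U ∈ τ):
  U = ∅, X ∖ U = {p64, p65, p66, p67, p68} — both open, so U is clopen.
  U = {p65}, X ∖ U = {p64, p66, p67, p68} — both open, so U is clopen.
  U = {p64, p66, p67, p68}, X ∖ U = {p65} — both open, so U is clopen.
  U = {p64, p65, p66, p67, p68}, X ∖ U = ∅ — both open, so U is clopen.
Nontrivial clopen(s) exist: e.g. {p64, p66, p67, p68}. So (X, τ) is disconnected.
Compute connected components by grouping points that agree on all clopens:
  component: {p65}
  component: {p64, p66, p67, p68}


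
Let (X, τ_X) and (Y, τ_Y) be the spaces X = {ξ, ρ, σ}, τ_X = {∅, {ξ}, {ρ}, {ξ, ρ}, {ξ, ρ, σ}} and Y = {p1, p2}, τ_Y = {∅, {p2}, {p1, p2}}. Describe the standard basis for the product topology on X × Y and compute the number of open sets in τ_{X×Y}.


Basis B = {∅ × ∅, {ξ} × {p2}, {ρ} × {p2}, {ξ} × {p1, p2}, {ξ, ρ} × {p2}, {ρ} × {p1, p2}, {ξ, ρ, σ} × {p2}, {ξ, ρ} × {p1, p2}, {ξ, ρ, σ} × {p1, p2}}; |τ_{X×Y}| = 14.

Enumerate products U × V with U ∈ τ_X, V ∈ τ_Y (deduplicated):
  ∅ × ∅ = {} (∅)
  {ξ} × {p2} = {(ξ,p2)}
  {ρ} × {p2} = {(ρ,p2)}
  {ξ} × {p1, p2} = {(ξ,p1), (ξ,p2)}
  {ξ, ρ} × {p2} = {(ξ,p2), (ρ,p2)}
  {ρ} × {p1, p2} = {(ρ,p1), (ρ,p2)}
  {ξ, ρ, σ} × {p2} = {(ξ,p2), (ρ,p2), (σ,p2)}
  {ξ, ρ} × {p1, p2} = {(ξ,p1), (ξ,p2), (ρ,p1), (ρ,p2)}
  {ξ, ρ, σ} × {p1, p2} = {(ξ,p1), (ξ,p2), (ρ,p1), (ρ,p2), (σ,p1), (σ,p2)}
These 9 distinct sets form the basis B.
Close under arbitrary unions to get τ_{X×Y}; counting gives |τ_{X×Y}| = 14.


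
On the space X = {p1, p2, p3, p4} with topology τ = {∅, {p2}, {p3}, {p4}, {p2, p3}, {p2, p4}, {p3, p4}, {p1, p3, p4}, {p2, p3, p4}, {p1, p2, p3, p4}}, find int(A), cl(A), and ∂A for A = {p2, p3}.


int(A) = {p2, p3}, cl(A) = {p1, p2, p3}, ∂A = {p1}.

Closed sets in (X, τ) are complements of opens:
  closed(X, τ) = {∅, {p1}, {p2}, {p1, p2}, {p1, p3}, {p1, p4}, {p1, p2, p3}, {p1, p2, p4}, {p1, p3, p4}, {p1, p2, p3, p4}}.
int(A) = ⋃ {U ∈ τ : U ⊆ A}. Opens contained in A: ∅, {p2}, {p3}, {p2, p3}.
Taking the union of these: int(A) = {p2, p3}.
cl(A) = ⋂ {C closed : A ⊆ C}. Closed sets containing A: {p1, p2, p3}, {p1, p2, p3, p4}.
Intersecting these: cl(A) = {p1, p2, p3}.
∂A = cl(A) ∖ int(A) = {p1, p2, p3} ∖ {p2, p3} = {p1}.


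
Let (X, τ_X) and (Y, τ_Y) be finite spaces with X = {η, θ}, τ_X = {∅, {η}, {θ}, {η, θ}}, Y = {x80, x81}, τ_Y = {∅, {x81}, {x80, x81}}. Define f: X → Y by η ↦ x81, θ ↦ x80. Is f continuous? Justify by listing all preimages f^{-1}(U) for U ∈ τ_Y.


f IS continuous.

Compute f^{-1}(U) for each U ∈ τ_Y:
  U = ∅: f^{-1}(U) = ∅ ∈ τ_X ✓.
  U = {x81}: f^{-1}(U) = {η} ∈ τ_X ✓.
  U = {x80, x81}: f^{-1}(U) = {η, θ} ∈ τ_X ✓.
Every preimage lies in τ_X, so f IS continuous.


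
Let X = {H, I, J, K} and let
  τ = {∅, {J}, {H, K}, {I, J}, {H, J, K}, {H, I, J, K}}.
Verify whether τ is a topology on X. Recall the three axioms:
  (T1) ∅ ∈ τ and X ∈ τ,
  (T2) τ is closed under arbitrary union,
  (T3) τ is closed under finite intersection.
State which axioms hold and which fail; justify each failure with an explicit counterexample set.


τ IS a topology on X.

Axiom (T1): ∅ ∈ τ? Yes; X ∈ τ? Yes.
Axiom (T2/T3): check pairwise unions and intersections of members of τ.
All pairwise intersections and unions checked — each lies in τ. Therefore τ satisfies (T1), (T2), (T3): it IS a topology on X.


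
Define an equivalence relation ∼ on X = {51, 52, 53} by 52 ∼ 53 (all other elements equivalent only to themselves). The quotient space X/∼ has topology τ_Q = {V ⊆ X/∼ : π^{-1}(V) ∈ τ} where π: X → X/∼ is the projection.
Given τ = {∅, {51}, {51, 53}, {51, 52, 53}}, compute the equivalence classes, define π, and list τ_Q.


X/∼ = {[51], [52=53]}; |τ_Q| = 3.

Equivalence classes: [51], [52=53].
Quotient map π: X → X/∼ sends 51 ↦ [51], 52 ↦ [52=53], 53 ↦ [52=53].
For each subset V ⊆ X/∼, compute π^{-1}(V) ⊆ X and check whether π^{-1}(V) ∈ τ. V is open in τ_Q iff π^{-1}(V) ∈ τ.
  V = {}: π^{-1}(V) = ∅ ∈ τ ✓.
  V = {[51]}: π^{-1}(V) = {51} ∈ τ ✓.
  V = {[52=53]}: π^{-1}(V) = {52, 53} ∉ τ ✗.
  V = {[51], [52=53]}: π^{-1}(V) = {51, 52, 53} ∈ τ ✓.
Open sets in the quotient: τ_Q = {{}, {[51]}, {[51], [52=53]}} (3 elements).


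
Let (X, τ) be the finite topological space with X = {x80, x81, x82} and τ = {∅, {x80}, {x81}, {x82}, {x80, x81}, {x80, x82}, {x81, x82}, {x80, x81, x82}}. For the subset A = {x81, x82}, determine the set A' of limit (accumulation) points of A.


A' = ∅

For each x ∈ X, list the open sets U ∈ τ with x ∈ U, then check whether U ∩ (A ∖ {x}) ≠ ∅ for every such U.
  x = x80: open {x80} ∋ x has {x80} ∩ (A ∖ {x80}) = ∅, so x is NOT a limit point.
  x = x81: open {x81} ∋ x has {x81} ∩ (A ∖ {x81}) = ∅, so x is NOT a limit point.
  x = x82: open {x82} ∋ x has {x82} ∩ (A ∖ {x82}) = ∅, so x is NOT a limit point.
Collecting: A' = ∅.


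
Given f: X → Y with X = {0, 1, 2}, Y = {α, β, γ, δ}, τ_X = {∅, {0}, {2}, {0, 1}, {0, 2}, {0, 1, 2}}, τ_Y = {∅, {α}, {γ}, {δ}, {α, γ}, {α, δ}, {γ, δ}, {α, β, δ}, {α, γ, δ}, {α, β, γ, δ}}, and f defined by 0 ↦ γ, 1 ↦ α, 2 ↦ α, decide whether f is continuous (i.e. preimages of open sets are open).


f is NOT continuous.

Compute f^{-1}(U) for each U ∈ τ_Y:
  U = ∅: f^{-1}(U) = ∅ ∈ τ_X ✓.
  U = {α}: f^{-1}(U) = {1, 2} ∉ τ_X ✗.
  U = {γ}: f^{-1}(U) = {0} ∈ τ_X ✓.
  U = {δ}: f^{-1}(U) = ∅ ∈ τ_X ✓.
  U = {α, γ}: f^{-1}(U) = {0, 1, 2} ∈ τ_X ✓.
  U = {α, δ}: f^{-1}(U) = {1, 2} ∉ τ_X ✗.
  U = {γ, δ}: f^{-1}(U) = {0} ∈ τ_X ✓.
  U = {α, β, δ}: f^{-1}(U) = {1, 2} ∉ τ_X ✗.
  U = {α, γ, δ}: f^{-1}(U) = {0, 1, 2} ∈ τ_X ✓.
  U = {α, β, γ, δ}: f^{-1}(U) = {0, 1, 2} ∈ τ_X ✓.
Found U = {α} with f^{-1}(U) = {1, 2} not in τ_X. Therefore f is NOT continuous.


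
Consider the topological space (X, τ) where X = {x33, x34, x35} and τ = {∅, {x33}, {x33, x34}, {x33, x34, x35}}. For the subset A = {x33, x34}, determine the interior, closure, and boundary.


int(A) = {x33, x34}, cl(A) = {x33, x34, x35}, ∂A = {x35}.

Closed sets in (X, τ) are complements of opens:
  closed(X, τ) = {∅, {x35}, {x34, x35}, {x33, x34, x35}}.
int(A) = ⋃ {U ∈ τ : U ⊆ A}. Opens contained in A: ∅, {x33}, {x33, x34}.
Taking the union of these: int(A) = {x33, x34}.
cl(A) = ⋂ {C closed : A ⊆ C}. Closed sets containing A: {x33, x34, x35}.
Intersecting these: cl(A) = {x33, x34, x35}.
∂A = cl(A) ∖ int(A) = {x33, x34, x35} ∖ {x33, x34} = {x35}.


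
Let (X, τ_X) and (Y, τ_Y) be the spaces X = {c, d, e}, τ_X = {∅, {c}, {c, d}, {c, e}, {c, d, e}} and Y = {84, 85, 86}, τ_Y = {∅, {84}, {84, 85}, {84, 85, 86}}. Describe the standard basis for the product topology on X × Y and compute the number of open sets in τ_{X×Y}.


Basis B = {∅ × ∅, {c} × {84}, {c} × {84, 85}, {c, d} × {84}, {c, e} × {84}, {c} × {84, 85, 86}, {c, d, e} × {84}, {c, d} × {84, 85}, {c, e} × {84, 85}, {c, d} × {84, 85, 86}, {c, e} × {84, 85, 86}, {c, d, e} × {84, 85}, {c, d, e} × {84, 85, 86}}; |τ_{X×Y}| = 30.

Enumerate products U × V with U ∈ τ_X, V ∈ τ_Y (deduplicated):
  ∅ × ∅ = {} (∅)
  {c} × {84} = {(c,84)}
  {c} × {84, 85} = {(c,84), (c,85)}
  {c, d} × {84} = {(c,84), (d,84)}
  {c, e} × {84} = {(c,84), (e,84)}
  {c} × {84, 85, 86} = {(c,84), (c,85), (c,86)}
  {c, d, e} × {84} = {(c,84), (d,84), (e,84)}
  {c, d} × {84, 85} = {(c,84), (c,85), (d,84), (d,85)}
  {c, e} × {84, 85} = {(c,84), (c,85), (e,84), (e,85)}
  {c, d} × {84, 85, 86} = {(c,84), (c,85), (c,86), (d,84), (d,85), (d,86)}
  {c, e} × {84, 85, 86} = {(c,84), (c,85), (c,86), (e,84), (e,85), (e,86)}
  {c, d, e} × {84, 85} = {(c,84), (c,85), (d,84), (d,85), (e,84), (e,85)}
  {c, d, e} × {84, 85, 86} = {(c,84), (c,85), (c,86), (d,84), (d,85), (d,86), (e,84), (e,85), (e,86)}
These 13 distinct sets form the basis B.
Close under arbitrary unions to get τ_{X×Y}; counting gives |τ_{X×Y}| = 30.


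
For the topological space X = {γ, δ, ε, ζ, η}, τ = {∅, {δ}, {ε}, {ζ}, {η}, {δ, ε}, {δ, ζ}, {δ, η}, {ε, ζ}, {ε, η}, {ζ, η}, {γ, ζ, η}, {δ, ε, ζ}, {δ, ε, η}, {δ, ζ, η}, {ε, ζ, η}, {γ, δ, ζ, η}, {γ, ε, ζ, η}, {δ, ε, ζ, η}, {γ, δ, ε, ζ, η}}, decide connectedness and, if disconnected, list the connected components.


(X, τ) is disconnected; components = [{δ}, {ε}, {γ, ζ, η}].

Find clopen sets (U ∈ τ with X ∖ U ∈ τ):
  U = ∅, X ∖ U = {γ, δ, ε, ζ, η} — both open, so U is clopen.
  U = {δ}, X ∖ U = {γ, ε, ζ, η} — both open, so U is clopen.
  U = {ε}, X ∖ U = {γ, δ, ζ, η} — both open, so U is clopen.
  U = {δ, ε}, X ∖ U = {γ, ζ, η} — both open, so U is clopen.
  U = {γ, ζ, η}, X ∖ U = {δ, ε} — both open, so U is clopen.
  U = {γ, δ, ζ, η}, X ∖ U = {ε} — both open, so U is clopen.
  U = {γ, ε, ζ, η}, X ∖ U = {δ} — both open, so U is clopen.
  U = {γ, δ, ε, ζ, η}, X ∖ U = ∅ — both open, so U is clopen.
Nontrivial clopen(s) exist: e.g. {ε}. So (X, τ) is disconnected.
Compute connected components by grouping points that agree on all clopens:
  component: {δ}
  component: {ε}
  component: {γ, ζ, η}


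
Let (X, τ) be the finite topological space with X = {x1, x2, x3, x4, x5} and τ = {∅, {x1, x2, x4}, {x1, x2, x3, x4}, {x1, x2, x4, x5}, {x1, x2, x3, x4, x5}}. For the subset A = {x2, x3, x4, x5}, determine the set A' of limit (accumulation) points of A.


A' = {x1, x2, x3, x4, x5}

For each x ∈ X, list the open sets U ∈ τ with x ∈ U, then check whether U ∩ (A ∖ {x}) ≠ ∅ for every such U.
  x = x1: opens ∋ x are {x1, x2, x4}, {x1, x2, x3, x4}, {x1, x2, x4, x5}, {x1, x2, x3, x4, x5}; each meets A ∖ {x1}, so x IS a limit point.
  x = x2: opens ∋ x are {x1, x2, x4}, {x1, x2, x3, x4}, {x1, x2, x4, x5}, {x1, x2, x3, x4, x5}; each meets A ∖ {x2}, so x IS a limit point.
  x = x3: opens ∋ x are {x1, x2, x3, x4}, {x1, x2, x3, x4, x5}; each meets A ∖ {x3}, so x IS a limit point.
  x = x4: opens ∋ x are {x1, x2, x4}, {x1, x2, x3, x4}, {x1, x2, x4, x5}, {x1, x2, x3, x4, x5}; each meets A ∖ {x4}, so x IS a limit point.
  x = x5: opens ∋ x are {x1, x2, x4, x5}, {x1, x2, x3, x4, x5}; each meets A ∖ {x5}, so x IS a limit point.
Collecting: A' = {x1, x2, x3, x4, x5}.


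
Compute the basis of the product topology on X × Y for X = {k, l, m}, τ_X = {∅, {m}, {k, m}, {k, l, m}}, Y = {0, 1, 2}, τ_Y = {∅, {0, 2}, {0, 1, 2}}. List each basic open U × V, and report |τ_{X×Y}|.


Basis B = {∅ × ∅, {m} × {0, 2}, {m} × {0, 1, 2}, {k, m} × {0, 2}, {k, m} × {0, 1, 2}, {k, l, m} × {0, 2}, {k, l, m} × {0, 1, 2}}; |τ_{X×Y}| = 10.

Enumerate products U × V with U ∈ τ_X, V ∈ τ_Y (deduplicated):
  ∅ × ∅ = {} (∅)
  {m} × {0, 2} = {(m,0), (m,2)}
  {m} × {0, 1, 2} = {(m,0), (m,1), (m,2)}
  {k, m} × {0, 2} = {(k,0), (k,2), (m,0), (m,2)}
  {k, m} × {0, 1, 2} = {(k,0), (k,1), (k,2), (m,0), (m,1), (m,2)}
  {k, l, m} × {0, 2} = {(k,0), (k,2), (l,0), (l,2), (m,0), (m,2)}
  {k, l, m} × {0, 1, 2} = {(k,0), (k,1), (k,2), (l,0), (l,1), (l,2), (m,0), (m,1), (m,2)}
These 7 distinct sets form the basis B.
Close under arbitrary unions to get τ_{X×Y}; counting gives |τ_{X×Y}| = 10.


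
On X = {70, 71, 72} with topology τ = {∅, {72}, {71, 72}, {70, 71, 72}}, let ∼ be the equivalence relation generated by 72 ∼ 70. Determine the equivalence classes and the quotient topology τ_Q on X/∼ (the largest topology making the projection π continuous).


X/∼ = {[70=72], [71]}; |τ_Q| = 2.

Equivalence classes: [70=72], [71].
Quotient map π: X → X/∼ sends 70 ↦ [70=72], 71 ↦ [71], 72 ↦ [70=72].
For each subset V ⊆ X/∼, compute π^{-1}(V) ⊆ X and check whether π^{-1}(V) ∈ τ. V is open in τ_Q iff π^{-1}(V) ∈ τ.
  V = {}: π^{-1}(V) = ∅ ∈ τ ✓.
  V = {[70=72]}: π^{-1}(V) = {70, 72} ∉ τ ✗.
  V = {[71]}: π^{-1}(V) = {71} ∉ τ ✗.
  V = {[70=72], [71]}: π^{-1}(V) = {70, 71, 72} ∈ τ ✓.
Open sets in the quotient: τ_Q = {{}, {[70=72], [71]}} (2 elements).


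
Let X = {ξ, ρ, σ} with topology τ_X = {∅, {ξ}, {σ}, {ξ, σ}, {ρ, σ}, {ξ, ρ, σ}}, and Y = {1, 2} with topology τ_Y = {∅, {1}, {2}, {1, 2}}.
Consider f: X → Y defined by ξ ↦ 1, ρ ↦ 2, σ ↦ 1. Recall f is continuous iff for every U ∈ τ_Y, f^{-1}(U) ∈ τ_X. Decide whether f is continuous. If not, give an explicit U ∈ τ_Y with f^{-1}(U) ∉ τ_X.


f is NOT continuous.

Compute f^{-1}(U) for each U ∈ τ_Y:
  U = ∅: f^{-1}(U) = ∅ ∈ τ_X ✓.
  U = {1}: f^{-1}(U) = {ξ, σ} ∈ τ_X ✓.
  U = {2}: f^{-1}(U) = {ρ} ∉ τ_X ✗.
  U = {1, 2}: f^{-1}(U) = {ξ, ρ, σ} ∈ τ_X ✓.
Found U = {2} with f^{-1}(U) = {ρ} not in τ_X. Therefore f is NOT continuous.


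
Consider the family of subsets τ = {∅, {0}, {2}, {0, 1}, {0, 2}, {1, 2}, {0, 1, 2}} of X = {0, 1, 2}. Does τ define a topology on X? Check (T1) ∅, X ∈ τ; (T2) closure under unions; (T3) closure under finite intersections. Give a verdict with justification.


τ is NOT a topology on X.

Axiom (T1): ∅ ∈ τ? Yes; X ∈ τ? Yes.
Axiom (T2/T3): check pairwise unions and intersections of members of τ.
Counterexample for (T3): {0, 1} ∩ {1, 2} = {1} ∉ τ. Therefore τ is NOT a topology.


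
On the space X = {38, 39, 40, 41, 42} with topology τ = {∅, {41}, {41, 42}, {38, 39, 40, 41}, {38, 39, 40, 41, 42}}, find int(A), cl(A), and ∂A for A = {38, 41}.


int(A) = {41}, cl(A) = {38, 39, 40, 41, 42}, ∂A = {38, 39, 40, 42}.

Closed sets in (X, τ) are complements of opens:
  closed(X, τ) = {∅, {42}, {38, 39, 40}, {38, 39, 40, 42}, {38, 39, 40, 41, 42}}.
int(A) = ⋃ {U ∈ τ : U ⊆ A}. Opens contained in A: ∅, {41}.
Taking the union of these: int(A) = {41}.
cl(A) = ⋂ {C closed : A ⊆ C}. Closed sets containing A: {38, 39, 40, 41, 42}.
Intersecting these: cl(A) = {38, 39, 40, 41, 42}.
∂A = cl(A) ∖ int(A) = {38, 39, 40, 41, 42} ∖ {41} = {38, 39, 40, 42}.


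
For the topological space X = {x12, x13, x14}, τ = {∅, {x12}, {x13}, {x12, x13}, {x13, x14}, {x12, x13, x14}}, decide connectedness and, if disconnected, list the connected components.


(X, τ) is disconnected; components = [{x12}, {x13, x14}].

Find clopen sets (U ∈ τ with X ∖ U ∈ τ):
  U = ∅, X ∖ U = {x12, x13, x14} — both open, so U is clopen.
  U = {x12}, X ∖ U = {x13, x14} — both open, so U is clopen.
  U = {x13, x14}, X ∖ U = {x12} — both open, so U is clopen.
  U = {x12, x13, x14}, X ∖ U = ∅ — both open, so U is clopen.
Nontrivial clopen(s) exist: e.g. {x13, x14}. So (X, τ) is disconnected.
Compute connected components by grouping points that agree on all clopens:
  component: {x12}
  component: {x13, x14}


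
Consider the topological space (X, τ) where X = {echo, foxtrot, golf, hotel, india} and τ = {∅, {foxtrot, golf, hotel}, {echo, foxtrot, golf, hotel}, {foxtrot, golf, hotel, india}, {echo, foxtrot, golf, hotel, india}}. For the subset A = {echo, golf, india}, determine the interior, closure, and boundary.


int(A) = ∅, cl(A) = {echo, foxtrot, golf, hotel, india}, ∂A = {echo, foxtrot, golf, hotel, india}.

Closed sets in (X, τ) are complements of opens:
  closed(X, τ) = {∅, {echo}, {india}, {echo, india}, {echo, foxtrot, golf, hotel, india}}.
int(A) = ⋃ {U ∈ τ : U ⊆ A}. Opens contained in A: ∅.
Taking the union of these: int(A) = ∅.
cl(A) = ⋂ {C closed : A ⊆ C}. Closed sets containing A: {echo, foxtrot, golf, hotel, india}.
Intersecting these: cl(A) = {echo, foxtrot, golf, hotel, india}.
∂A = cl(A) ∖ int(A) = {echo, foxtrot, golf, hotel, india} ∖ ∅ = {echo, foxtrot, golf, hotel, india}.


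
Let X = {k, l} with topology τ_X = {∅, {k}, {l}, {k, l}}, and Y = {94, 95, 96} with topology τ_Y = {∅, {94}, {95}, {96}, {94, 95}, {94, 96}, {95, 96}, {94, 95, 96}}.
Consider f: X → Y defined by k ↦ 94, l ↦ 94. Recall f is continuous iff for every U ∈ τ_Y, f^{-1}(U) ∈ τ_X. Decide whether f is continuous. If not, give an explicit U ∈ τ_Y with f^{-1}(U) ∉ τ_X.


f IS continuous.

Compute f^{-1}(U) for each U ∈ τ_Y:
  U = ∅: f^{-1}(U) = ∅ ∈ τ_X ✓.
  U = {94}: f^{-1}(U) = {k, l} ∈ τ_X ✓.
  U = {95}: f^{-1}(U) = ∅ ∈ τ_X ✓.
  U = {96}: f^{-1}(U) = ∅ ∈ τ_X ✓.
  U = {94, 95}: f^{-1}(U) = {k, l} ∈ τ_X ✓.
  U = {94, 96}: f^{-1}(U) = {k, l} ∈ τ_X ✓.
  U = {95, 96}: f^{-1}(U) = ∅ ∈ τ_X ✓.
  U = {94, 95, 96}: f^{-1}(U) = {k, l} ∈ τ_X ✓.
Every preimage lies in τ_X, so f IS continuous.


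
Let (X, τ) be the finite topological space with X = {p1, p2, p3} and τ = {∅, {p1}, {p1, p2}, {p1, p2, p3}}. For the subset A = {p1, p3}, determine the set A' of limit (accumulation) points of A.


A' = {p2, p3}

For each x ∈ X, list the open sets U ∈ τ with x ∈ U, then check whether U ∩ (A ∖ {x}) ≠ ∅ for every such U.
  x = p1: open {p1} ∋ x has {p1} ∩ (A ∖ {p1}) = ∅, so x is NOT a limit point.
  x = p2: opens ∋ x are {p1, p2}, {p1, p2, p3}; each meets A ∖ {p2}, so x IS a limit point.
  x = p3: opens ∋ x are {p1, p2, p3}; each meets A ∖ {p3}, so x IS a limit point.
Collecting: A' = {p2, p3}.


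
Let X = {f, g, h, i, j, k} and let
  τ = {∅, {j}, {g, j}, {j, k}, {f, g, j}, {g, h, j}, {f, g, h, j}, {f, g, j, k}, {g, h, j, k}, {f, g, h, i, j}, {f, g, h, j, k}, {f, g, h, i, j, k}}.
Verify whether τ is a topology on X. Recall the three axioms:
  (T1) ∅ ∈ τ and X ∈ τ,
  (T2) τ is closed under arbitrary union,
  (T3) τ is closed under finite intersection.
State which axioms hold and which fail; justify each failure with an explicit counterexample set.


τ is NOT a topology on X.

Axiom (T1): ∅ ∈ τ? Yes; X ∈ τ? Yes.
Axiom (T2/T3): check pairwise unions and intersections of members of τ.
Counterexample for (T2): {g, j} ∪ {j, k} = {g, j, k} ∉ τ. Therefore τ is NOT a topology.


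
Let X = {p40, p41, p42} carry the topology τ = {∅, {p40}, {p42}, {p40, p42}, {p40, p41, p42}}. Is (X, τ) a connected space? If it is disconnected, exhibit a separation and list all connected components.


(X, τ) is connected.

Find clopen sets (U ∈ τ with X ∖ U ∈ τ):
  U = ∅, X ∖ U = {p40, p41, p42} — both open, so U is clopen.
  U = {p40, p41, p42}, X ∖ U = ∅ — both open, so U is clopen.
Only trivial clopens (∅ and X) exist, so (X, τ) is connected.
Compute connected components by grouping points that agree on all clopens:
  component: {p40, p41, p42}


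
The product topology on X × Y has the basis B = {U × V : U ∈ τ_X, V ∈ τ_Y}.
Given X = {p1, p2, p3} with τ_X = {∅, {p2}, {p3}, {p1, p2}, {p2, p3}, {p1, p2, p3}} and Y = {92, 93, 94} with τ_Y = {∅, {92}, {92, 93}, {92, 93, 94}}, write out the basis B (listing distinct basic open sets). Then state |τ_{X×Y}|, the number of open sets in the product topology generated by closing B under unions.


Basis B = {∅ × ∅, {p2} × {92}, {p3} × {92}, {p1, p2} × {92}, {p2} × {92, 93}, {p2, p3} × {92}, {p3} × {92, 93}, {p1, p2, p3} × {92}, {p2} × {92, 93, 94}, {p3} × {92, 93, 94}, {p1, p2} × {92, 93}, {p2, p3} × {92, 93}, {p1, p2} × {92, 93, 94}, {p1, p2, p3} × {92, 93}, {p2, p3} × {92, 93, 94}, {p1, p2, p3} × {92, 93, 94}}; |τ_{X×Y}| = 40.

Enumerate products U × V with U ∈ τ_X, V ∈ τ_Y (deduplicated):
  ∅ × ∅ = {} (∅)
  {p2} × {92} = {(p2,92)}
  {p3} × {92} = {(p3,92)}
  {p1, p2} × {92} = {(p1,92), (p2,92)}
  {p2} × {92, 93} = {(p2,92), (p2,93)}
  {p2, p3} × {92} = {(p2,92), (p3,92)}
  {p3} × {92, 93} = {(p3,92), (p3,93)}
  {p1, p2, p3} × {92} = {(p1,92), (p2,92), (p3,92)}
  {p2} × {92, 93, 94} = {(p2,92), (p2,93), (p2,94)}
  {p3} × {92, 93, 94} = {(p3,92), (p3,93), (p3,94)}
  {p1, p2} × {92, 93} = {(p1,92), (p1,93), (p2,92), (p2,93)}
  {p2, p3} × {92, 93} = {(p2,92), (p2,93), (p3,92), (p3,93)}
  {p1, p2} × {92, 93, 94} = {(p1,92), (p1,93), (p1,94), (p2,92), (p2,93), (p2,94)}
  {p1, p2, p3} × {92, 93} = {(p1,92), (p1,93), (p2,92), (p2,93), (p3,92), (p3,93)}
  {p2, p3} × {92, 93, 94} = {(p2,92), (p2,93), (p2,94), (p3,92), (p3,93), (p3,94)}
  {p1, p2, p3} × {92, 93, 94} = {(p1,92), (p1,93), (p1,94), (p2,92), (p2,93), (p2,94), (p3,92), (p3,93), (p3,94)}
These 16 distinct sets form the basis B.
Close under arbitrary unions to get τ_{X×Y}; counting gives |τ_{X×Y}| = 40.


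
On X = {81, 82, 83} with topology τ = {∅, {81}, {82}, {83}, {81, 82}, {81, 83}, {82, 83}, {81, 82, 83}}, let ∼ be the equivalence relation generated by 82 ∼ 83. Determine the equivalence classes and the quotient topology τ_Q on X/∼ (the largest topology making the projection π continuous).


X/∼ = {[81], [82=83]}; |τ_Q| = 4.

Equivalence classes: [81], [82=83].
Quotient map π: X → X/∼ sends 81 ↦ [81], 82 ↦ [82=83], 83 ↦ [82=83].
For each subset V ⊆ X/∼, compute π^{-1}(V) ⊆ X and check whether π^{-1}(V) ∈ τ. V is open in τ_Q iff π^{-1}(V) ∈ τ.
  V = {}: π^{-1}(V) = ∅ ∈ τ ✓.
  V = {[81]}: π^{-1}(V) = {81} ∈ τ ✓.
  V = {[82=83]}: π^{-1}(V) = {82, 83} ∈ τ ✓.
  V = {[81], [82=83]}: π^{-1}(V) = {81, 82, 83} ∈ τ ✓.
Open sets in the quotient: τ_Q = {{}, {[81]}, {[82=83]}, {[81], [82=83]}} (4 elements).


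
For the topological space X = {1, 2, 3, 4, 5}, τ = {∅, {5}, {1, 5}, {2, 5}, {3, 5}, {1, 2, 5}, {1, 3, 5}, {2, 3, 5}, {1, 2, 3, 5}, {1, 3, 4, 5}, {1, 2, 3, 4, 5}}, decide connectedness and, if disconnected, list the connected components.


(X, τ) is connected.

Find clopen sets (U ∈ τ with X ∖ U ∈ τ):
  U = ∅, X ∖ U = {1, 2, 3, 4, 5} — both open, so U is clopen.
  U = {1, 2, 3, 4, 5}, X ∖ U = ∅ — both open, so U is clopen.
Only trivial clopens (∅ and X) exist, so (X, τ) is connected.
Compute connected components by grouping points that agree on all clopens:
  component: {1, 2, 3, 4, 5}


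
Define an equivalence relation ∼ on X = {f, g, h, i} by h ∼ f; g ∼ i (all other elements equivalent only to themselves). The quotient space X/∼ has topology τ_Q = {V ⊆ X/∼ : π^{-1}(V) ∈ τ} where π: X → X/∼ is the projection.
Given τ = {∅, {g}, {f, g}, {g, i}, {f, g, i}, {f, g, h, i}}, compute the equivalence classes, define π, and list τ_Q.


X/∼ = {[f=h], [g=i]}; |τ_Q| = 3.

Equivalence classes: [f=h], [g=i].
Quotient map π: X → X/∼ sends f ↦ [f=h], g ↦ [g=i], h ↦ [f=h], i ↦ [g=i].
For each subset V ⊆ X/∼, compute π^{-1}(V) ⊆ X and check whether π^{-1}(V) ∈ τ. V is open in τ_Q iff π^{-1}(V) ∈ τ.
  V = {}: π^{-1}(V) = ∅ ∈ τ ✓.
  V = {[f=h]}: π^{-1}(V) = {f, h} ∉ τ ✗.
  V = {[g=i]}: π^{-1}(V) = {g, i} ∈ τ ✓.
  V = {[f=h], [g=i]}: π^{-1}(V) = {f, g, h, i} ∈ τ ✓.
Open sets in the quotient: τ_Q = {{}, {[g=i]}, {[f=h], [g=i]}} (3 elements).


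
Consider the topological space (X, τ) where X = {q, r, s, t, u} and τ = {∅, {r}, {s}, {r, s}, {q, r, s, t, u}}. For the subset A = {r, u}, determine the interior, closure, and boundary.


int(A) = {r}, cl(A) = {q, r, t, u}, ∂A = {q, t, u}.

Closed sets in (X, τ) are complements of opens:
  closed(X, τ) = {∅, {q, t, u}, {q, r, t, u}, {q, s, t, u}, {q, r, s, t, u}}.
int(A) = ⋃ {U ∈ τ : U ⊆ A}. Opens contained in A: ∅, {r}.
Taking the union of these: int(A) = {r}.
cl(A) = ⋂ {C closed : A ⊆ C}. Closed sets containing A: {q, r, t, u}, {q, r, s, t, u}.
Intersecting these: cl(A) = {q, r, t, u}.
∂A = cl(A) ∖ int(A) = {q, r, t, u} ∖ {r} = {q, t, u}.


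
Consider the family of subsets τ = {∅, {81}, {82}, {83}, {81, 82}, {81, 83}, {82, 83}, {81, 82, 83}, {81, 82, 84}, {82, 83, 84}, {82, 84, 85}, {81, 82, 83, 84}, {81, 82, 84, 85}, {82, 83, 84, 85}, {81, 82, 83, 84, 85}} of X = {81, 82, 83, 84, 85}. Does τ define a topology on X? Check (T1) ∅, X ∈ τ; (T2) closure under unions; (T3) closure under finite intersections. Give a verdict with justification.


τ is NOT a topology on X.

Axiom (T1): ∅ ∈ τ? Yes; X ∈ τ? Yes.
Axiom (T2/T3): check pairwise unions and intersections of members of τ.
Counterexample for (T3): {81, 82, 84} ∩ {82, 83, 84} = {82, 84} ∉ τ. Therefore τ is NOT a topology.


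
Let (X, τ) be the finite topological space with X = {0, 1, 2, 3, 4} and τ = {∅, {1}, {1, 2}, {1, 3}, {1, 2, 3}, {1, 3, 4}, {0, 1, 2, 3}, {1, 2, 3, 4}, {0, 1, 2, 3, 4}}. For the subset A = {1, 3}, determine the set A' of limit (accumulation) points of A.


A' = {0, 2, 3, 4}

For each x ∈ X, list the open sets U ∈ τ with x ∈ U, then check whether U ∩ (A ∖ {x}) ≠ ∅ for every such U.
  x = 0: opens ∋ x are {0, 1, 2, 3}, {0, 1, 2, 3, 4}; each meets A ∖ {0}, so x IS a limit point.
  x = 1: open {1} ∋ x has {1} ∩ (A ∖ {1}) = ∅, so x is NOT a limit point.
  x = 2: opens ∋ x are {1, 2}, {1, 2, 3}, {0, 1, 2, 3}, {1, 2, 3, 4}, {0, 1, 2, 3, 4}; each meets A ∖ {2}, so x IS a limit point.
  x = 3: opens ∋ x are {1, 3}, {1, 2, 3}, {1, 3, 4}, {0, 1, 2, 3}, {1, 2, 3, 4}, {0, 1, 2, 3, 4}; each meets A ∖ {3}, so x IS a limit point.
  x = 4: opens ∋ x are {1, 3, 4}, {1, 2, 3, 4}, {0, 1, 2, 3, 4}; each meets A ∖ {4}, so x IS a limit point.
Collecting: A' = {0, 2, 3, 4}.


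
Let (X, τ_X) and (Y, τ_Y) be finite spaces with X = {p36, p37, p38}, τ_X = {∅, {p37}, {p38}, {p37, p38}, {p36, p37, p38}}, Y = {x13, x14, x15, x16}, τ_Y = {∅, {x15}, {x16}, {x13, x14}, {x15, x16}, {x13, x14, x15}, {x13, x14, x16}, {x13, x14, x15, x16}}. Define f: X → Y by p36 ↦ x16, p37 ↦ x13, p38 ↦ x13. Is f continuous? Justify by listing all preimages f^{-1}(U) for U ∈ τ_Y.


f is NOT continuous.

Compute f^{-1}(U) for each U ∈ τ_Y:
  U = ∅: f^{-1}(U) = ∅ ∈ τ_X ✓.
  U = {x15}: f^{-1}(U) = ∅ ∈ τ_X ✓.
  U = {x16}: f^{-1}(U) = {p36} ∉ τ_X ✗.
  U = {x13, x14}: f^{-1}(U) = {p37, p38} ∈ τ_X ✓.
  U = {x15, x16}: f^{-1}(U) = {p36} ∉ τ_X ✗.
  U = {x13, x14, x15}: f^{-1}(U) = {p37, p38} ∈ τ_X ✓.
  U = {x13, x14, x16}: f^{-1}(U) = {p36, p37, p38} ∈ τ_X ✓.
  U = {x13, x14, x15, x16}: f^{-1}(U) = {p36, p37, p38} ∈ τ_X ✓.
Found U = {x16} with f^{-1}(U) = {p36} not in τ_X. Therefore f is NOT continuous.


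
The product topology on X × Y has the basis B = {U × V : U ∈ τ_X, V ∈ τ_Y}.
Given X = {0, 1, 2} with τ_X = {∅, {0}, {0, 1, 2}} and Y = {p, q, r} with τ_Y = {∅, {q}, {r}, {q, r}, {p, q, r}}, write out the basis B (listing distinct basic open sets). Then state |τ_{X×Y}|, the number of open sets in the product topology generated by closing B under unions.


Basis B = {∅ × ∅, {0} × {q}, {0} × {r}, {0} × {q, r}, {0} × {p, q, r}, {0, 1, 2} × {q}, {0, 1, 2} × {r}, {0, 1, 2} × {q, r}, {0, 1, 2} × {p, q, r}}; |τ_{X×Y}| = 14.

Enumerate products U × V with U ∈ τ_X, V ∈ τ_Y (deduplicated):
  ∅ × ∅ = {} (∅)
  {0} × {q} = {(0,q)}
  {0} × {r} = {(0,r)}
  {0} × {q, r} = {(0,q), (0,r)}
  {0} × {p, q, r} = {(0,p), (0,q), (0,r)}
  {0, 1, 2} × {q} = {(0,q), (1,q), (2,q)}
  {0, 1, 2} × {r} = {(0,r), (1,r), (2,r)}
  {0, 1, 2} × {q, r} = {(0,q), (0,r), (1,q), (1,r), (2,q), (2,r)}
  {0, 1, 2} × {p, q, r} = {(0,p), (0,q), (0,r), (1,p), (1,q), (1,r), (2,p), (2,q), (2,r)}
These 9 distinct sets form the basis B.
Close under arbitrary unions to get τ_{X×Y}; counting gives |τ_{X×Y}| = 14.


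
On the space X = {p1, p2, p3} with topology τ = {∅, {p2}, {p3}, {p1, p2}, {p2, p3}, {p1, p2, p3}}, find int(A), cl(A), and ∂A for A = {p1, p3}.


int(A) = {p3}, cl(A) = {p1, p3}, ∂A = {p1}.

Closed sets in (X, τ) are complements of opens:
  closed(X, τ) = {∅, {p1}, {p3}, {p1, p2}, {p1, p3}, {p1, p2, p3}}.
int(A) = ⋃ {U ∈ τ : U ⊆ A}. Opens contained in A: ∅, {p3}.
Taking the union of these: int(A) = {p3}.
cl(A) = ⋂ {C closed : A ⊆ C}. Closed sets containing A: {p1, p3}, {p1, p2, p3}.
Intersecting these: cl(A) = {p1, p3}.
∂A = cl(A) ∖ int(A) = {p1, p3} ∖ {p3} = {p1}.


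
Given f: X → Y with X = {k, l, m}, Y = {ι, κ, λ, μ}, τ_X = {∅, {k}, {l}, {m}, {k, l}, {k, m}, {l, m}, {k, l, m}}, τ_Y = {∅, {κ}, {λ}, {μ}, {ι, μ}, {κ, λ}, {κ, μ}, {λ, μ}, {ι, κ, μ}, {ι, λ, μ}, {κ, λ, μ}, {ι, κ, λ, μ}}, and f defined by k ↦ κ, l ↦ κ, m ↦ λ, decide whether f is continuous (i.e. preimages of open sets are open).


f IS continuous.

Compute f^{-1}(U) for each U ∈ τ_Y:
  U = ∅: f^{-1}(U) = ∅ ∈ τ_X ✓.
  U = {κ}: f^{-1}(U) = {k, l} ∈ τ_X ✓.
  U = {λ}: f^{-1}(U) = {m} ∈ τ_X ✓.
  U = {μ}: f^{-1}(U) = ∅ ∈ τ_X ✓.
  U = {ι, μ}: f^{-1}(U) = ∅ ∈ τ_X ✓.
  U = {κ, λ}: f^{-1}(U) = {k, l, m} ∈ τ_X ✓.
  U = {κ, μ}: f^{-1}(U) = {k, l} ∈ τ_X ✓.
  U = {λ, μ}: f^{-1}(U) = {m} ∈ τ_X ✓.
  U = {ι, κ, μ}: f^{-1}(U) = {k, l} ∈ τ_X ✓.
  U = {ι, λ, μ}: f^{-1}(U) = {m} ∈ τ_X ✓.
  U = {κ, λ, μ}: f^{-1}(U) = {k, l, m} ∈ τ_X ✓.
  U = {ι, κ, λ, μ}: f^{-1}(U) = {k, l, m} ∈ τ_X ✓.
Every preimage lies in τ_X, so f IS continuous.


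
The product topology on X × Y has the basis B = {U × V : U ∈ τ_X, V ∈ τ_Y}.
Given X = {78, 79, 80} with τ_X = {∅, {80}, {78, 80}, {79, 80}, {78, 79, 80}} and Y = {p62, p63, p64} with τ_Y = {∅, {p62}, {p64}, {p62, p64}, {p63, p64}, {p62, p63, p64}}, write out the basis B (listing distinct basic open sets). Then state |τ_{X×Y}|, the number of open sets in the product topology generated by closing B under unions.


Basis B = {∅ × ∅, {80} × {p62}, {80} × {p64}, {78, 80} × {p62}, {78, 80} × {p64}, {79, 80} × {p62}, {79, 80} × {p64}, {80} × {p62, p64}, {80} × {p63, p64}, {78, 79, 80} × {p62}, {78, 79, 80} × {p64}, {80} × {p62, p63, p64}, {78, 80} × {p62, p64}, {78, 80} × {p63, p64}, {79, 80} × {p62, p64}, {79, 80} × {p63, p64}, {78, 80} × {p62, p63, p64}, {78, 79, 80} × {p62, p64}, {78, 79, 80} × {p63, p64}, {79, 80} × {p62, p63, p64}, {78, 79, 80} × {p62, p63, p64}}; |τ_{X×Y}| = 70.

Enumerate products U × V with U ∈ τ_X, V ∈ τ_Y (deduplicated):
  ∅ × ∅ = {} (∅)
  {80} × {p62} = {(80,p62)}
  {80} × {p64} = {(80,p64)}
  {78, 80} × {p62} = {(78,p62), (80,p62)}
  {78, 80} × {p64} = {(78,p64), (80,p64)}
  {79, 80} × {p62} = {(79,p62), (80,p62)}
  {79, 80} × {p64} = {(79,p64), (80,p64)}
  {80} × {p62, p64} = {(80,p62), (80,p64)}
  {80} × {p63, p64} = {(80,p63), (80,p64)}
  {78, 79, 80} × {p62} = {(78,p62), (79,p62), (80,p62)}
  {78, 79, 80} × {p64} = {(78,p64), (79,p64), (80,p64)}
  {80} × {p62, p63, p64} = {(80,p62), (80,p63), (80,p64)}
  {78, 80} × {p62, p64} = {(78,p62), (78,p64), (80,p62), (80,p64)}
  {78, 80} × {p63, p64} = {(78,p63), (78,p64), (80,p63), (80,p64)}
  {79, 80} × {p62, p64} = {(79,p62), (79,p64), (80,p62), (80,p64)}
  {79, 80} × {p63, p64} = {(79,p63), (79,p64), (80,p63), (80,p64)}
  {78, 80} × {p62, p63, p64} = {(78,p62), (78,p63), (78,p64), (80,p62), (80,p63), (80,p64)}
  {78, 79, 80} × {p62, p64} = {(78,p62), (78,p64), (79,p62), (79,p64), (80,p62), (80,p64)}
  {78, 79, 80} × {p63, p64} = {(78,p63), (78,p64), (79,p63), (79,p64), (80,p63), (80,p64)}
  {79, 80} × {p62, p63, p64} = {(79,p62), (79,p63), (79,p64), (80,p62), (80,p63), (80,p64)}
  {78, 79, 80} × {p62, p63, p64} = {(78,p62), (78,p63), (78,p64), (79,p62), (79,p63), (79,p64), (80,p62), (80,p63), (80,p64)}
These 21 distinct sets form the basis B.
Close under arbitrary unions to get τ_{X×Y}; counting gives |τ_{X×Y}| = 70.
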